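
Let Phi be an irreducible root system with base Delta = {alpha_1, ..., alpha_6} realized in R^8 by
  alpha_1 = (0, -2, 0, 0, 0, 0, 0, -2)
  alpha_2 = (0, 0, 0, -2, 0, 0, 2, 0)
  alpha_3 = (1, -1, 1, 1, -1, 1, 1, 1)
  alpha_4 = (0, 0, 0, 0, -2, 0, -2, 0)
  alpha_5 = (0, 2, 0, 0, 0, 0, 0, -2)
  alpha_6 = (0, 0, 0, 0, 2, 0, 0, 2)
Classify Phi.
E6

Compute the Cartan integers a_ij = 2(alpha_i, alpha_j)/(alpha_j, alpha_j); the resulting 6x6 Cartan matrix is
[[2, 0, 0, 0, 0, -1], [0, 2, 0, -1, 0, 0], [0, 0, 2, 0, -1, 0], [0, -1, 0, 2, 0, -1], [0, 0, -1, 0, 2, -1], [-1, 0, 0, -1, -1, 2]].
All simple roots have the same length, so the diagram is simply laced. The associated Dynkin diagram is a chain of 5 nodes with one extra node attached to the third node from one end (E_6), so the type is E_6.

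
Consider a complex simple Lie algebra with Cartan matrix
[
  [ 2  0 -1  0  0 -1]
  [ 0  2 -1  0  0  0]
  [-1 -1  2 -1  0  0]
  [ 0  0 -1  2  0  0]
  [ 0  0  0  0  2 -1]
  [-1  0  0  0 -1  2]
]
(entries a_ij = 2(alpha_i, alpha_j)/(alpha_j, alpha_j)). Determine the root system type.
The matrix has rank 6 with 2's on the diagonal. Reading the off-diagonal entries as Dynkin edges (a single edge where a_ij = a_ji = -1; a double or triple edge where a_ij * a_ji = 2 or 3), the diagram is a chain of 4 nodes with a fork of two nodes at one end (D_6). One simple-root ordering that puts it in standard form is (alpha_5, alpha_6, alpha_1, alpha_3, alpha_4, alpha_2). So the algebra is type D_6, i.e. so(12).

D_6 (so(12))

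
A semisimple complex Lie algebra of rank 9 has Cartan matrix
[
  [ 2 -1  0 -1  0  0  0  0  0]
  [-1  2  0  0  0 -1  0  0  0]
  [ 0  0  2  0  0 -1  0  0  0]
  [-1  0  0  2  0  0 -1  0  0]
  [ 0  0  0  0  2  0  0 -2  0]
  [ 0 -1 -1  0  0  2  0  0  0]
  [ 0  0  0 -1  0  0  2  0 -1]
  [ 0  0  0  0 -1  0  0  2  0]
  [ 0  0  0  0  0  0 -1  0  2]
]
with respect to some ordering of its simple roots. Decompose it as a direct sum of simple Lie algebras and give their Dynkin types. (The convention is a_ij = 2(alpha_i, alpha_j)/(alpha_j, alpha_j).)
A_7 (sl(8)) ⊕ B_2 (so(5))

The diagram associated to this matrix has two connected components: the simple roots {alpha_1, alpha_2, alpha_3, alpha_4, alpha_6, alpha_7, alpha_9} form a chain of 7 nodes with single edges (A_7), and {alpha_5, alpha_8} form a chain of 2 nodes with a double edge at one end; the terminal node there is the unique short simple root (B_2). A semisimple Lie algebra decomposes uniquely as the direct sum of simple ideals, one per connected component of its Dynkin diagram, so g ≅ A_7 ⊕ B_2 (dimension 63 + 10 = 73).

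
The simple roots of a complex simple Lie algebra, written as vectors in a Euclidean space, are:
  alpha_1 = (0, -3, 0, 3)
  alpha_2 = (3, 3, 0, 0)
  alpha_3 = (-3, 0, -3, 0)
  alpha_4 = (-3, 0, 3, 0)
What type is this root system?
type D_4

Compute the Cartan integers a_ij = 2(alpha_i, alpha_j)/(alpha_j, alpha_j); the resulting 4x4 Cartan matrix is
[[2, -1, 0, 0], [-1, 2, -1, -1], [0, -1, 2, 0], [0, -1, 0, 2]].
All simple roots have the same length, so the diagram is simply laced. The associated Dynkin diagram is a chain of 2 nodes with a fork of two nodes at one end (D_4), so the type is D_4 (the algebra so(8)).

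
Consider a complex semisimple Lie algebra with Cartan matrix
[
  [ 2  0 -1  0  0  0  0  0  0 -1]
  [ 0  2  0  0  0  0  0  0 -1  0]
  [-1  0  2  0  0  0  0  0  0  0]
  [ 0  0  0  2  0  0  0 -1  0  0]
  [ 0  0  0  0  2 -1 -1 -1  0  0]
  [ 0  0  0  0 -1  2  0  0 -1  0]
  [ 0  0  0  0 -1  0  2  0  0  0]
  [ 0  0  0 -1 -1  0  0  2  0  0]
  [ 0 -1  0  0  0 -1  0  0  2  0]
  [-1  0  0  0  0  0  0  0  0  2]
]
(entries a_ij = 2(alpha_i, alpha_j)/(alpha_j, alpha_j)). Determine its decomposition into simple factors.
The diagram associated to this matrix has two connected components: the simple roots {alpha_1, alpha_3, alpha_10} form a chain of 3 nodes with single edges (A_3), and {alpha_2, alpha_4, alpha_5, alpha_6, alpha_7, alpha_8, alpha_9} form a chain of 6 nodes with one extra node attached to the third node from one end (E_7). A semisimple Lie algebra decomposes uniquely as the direct sum of simple ideals, one per connected component of its Dynkin diagram, so g ≅ A_3 ⊕ E_7 (dimension 15 + 133 = 148).

A_3 (sl(4)) + E_7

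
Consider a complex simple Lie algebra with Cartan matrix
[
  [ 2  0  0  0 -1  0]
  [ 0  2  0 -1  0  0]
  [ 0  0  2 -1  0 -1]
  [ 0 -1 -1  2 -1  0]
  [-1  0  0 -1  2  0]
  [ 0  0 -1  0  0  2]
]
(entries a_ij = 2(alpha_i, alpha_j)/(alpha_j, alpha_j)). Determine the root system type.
The matrix has rank 6 with 2's on the diagonal. Reading the off-diagonal entries as Dynkin edges (a single edge where a_ij = a_ji = -1; a double or triple edge where a_ij * a_ji = 2 or 3), the diagram is a chain of 5 nodes with one extra node attached to the third node from one end (E_6). One simple-root ordering that puts it in standard form is (alpha_6, alpha_2, alpha_3, alpha_4, alpha_5, alpha_1). So the algebra is type E_6.

E_6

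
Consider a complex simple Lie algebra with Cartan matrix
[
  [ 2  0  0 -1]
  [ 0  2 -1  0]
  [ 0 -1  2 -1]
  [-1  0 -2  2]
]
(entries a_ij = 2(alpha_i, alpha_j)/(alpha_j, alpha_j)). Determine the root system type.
type F_4

The matrix has rank 4 with 2's on the diagonal. Reading the off-diagonal entries as Dynkin edges (a single edge where a_ij = a_ji = -1; a double or triple edge where a_ij * a_ji = 2 or 3), the diagram is a chain of 4 nodes with a double edge between the middle two (F_4). One simple-root ordering that puts it in standard form is (alpha_1, alpha_4, alpha_3, alpha_2). So the algebra is type F_4.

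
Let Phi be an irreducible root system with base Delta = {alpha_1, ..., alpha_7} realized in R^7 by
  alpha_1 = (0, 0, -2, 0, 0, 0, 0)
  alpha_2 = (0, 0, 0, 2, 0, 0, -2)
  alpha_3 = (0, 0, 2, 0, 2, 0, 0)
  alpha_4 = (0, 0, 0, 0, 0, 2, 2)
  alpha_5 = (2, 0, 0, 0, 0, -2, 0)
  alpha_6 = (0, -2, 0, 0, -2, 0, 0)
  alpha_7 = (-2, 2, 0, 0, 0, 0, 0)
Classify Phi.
B7

Compute the Cartan integers a_ij = 2(alpha_i, alpha_j)/(alpha_j, alpha_j); the resulting 7x7 Cartan matrix is
[[2, 0, -1, 0, 0, 0, 0], [0, 2, 0, -1, 0, 0, 0], [-2, 0, 2, 0, 0, -1, 0], [0, -1, 0, 2, -1, 0, 0], [0, 0, 0, -1, 2, 0, -1], [0, 0, -1, 0, 0, 2, -1], [0, 0, 0, 0, -1, -1, 2]].
The roots have two lengths (squared-length ratio 2:1); the short ones are alpha_{1}. The associated Dynkin diagram is a chain of 7 nodes with a double edge at one end; the terminal node there is the unique short simple root (B_7), so the type is B_7 (the algebra so(15)).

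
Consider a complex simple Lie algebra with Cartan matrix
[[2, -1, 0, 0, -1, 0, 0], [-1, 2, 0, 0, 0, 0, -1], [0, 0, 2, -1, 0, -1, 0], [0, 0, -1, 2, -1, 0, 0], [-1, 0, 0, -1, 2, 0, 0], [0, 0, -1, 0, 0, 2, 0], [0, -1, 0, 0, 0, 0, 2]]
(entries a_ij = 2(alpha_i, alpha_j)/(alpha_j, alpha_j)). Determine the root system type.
The matrix has rank 7 with 2's on the diagonal. Reading the off-diagonal entries as Dynkin edges (a single edge where a_ij = a_ji = -1; a double or triple edge where a_ij * a_ji = 2 or 3), the diagram is a chain of 7 nodes with single edges (A_7). One simple-root ordering that puts it in standard form is (alpha_7, alpha_2, alpha_1, alpha_5, alpha_4, alpha_3, alpha_6). So the algebra is type A_7, i.e. sl(8).

A_7 (sl(8))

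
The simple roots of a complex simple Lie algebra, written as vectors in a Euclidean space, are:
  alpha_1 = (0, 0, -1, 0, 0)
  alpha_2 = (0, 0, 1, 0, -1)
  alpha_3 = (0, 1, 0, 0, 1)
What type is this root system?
Compute the Cartan integers a_ij = 2(alpha_i, alpha_j)/(alpha_j, alpha_j); the resulting 3x3 Cartan matrix is
[[2, -1, 0], [-2, 2, -1], [0, -1, 2]].
The roots have two lengths (squared-length ratio 2:1); the short ones are alpha_{1}. The associated Dynkin diagram is a chain of 3 nodes with a double edge at one end; the terminal node there is the unique short simple root (B_3), so the type is B_3 (the algebra so(7)).

type B_3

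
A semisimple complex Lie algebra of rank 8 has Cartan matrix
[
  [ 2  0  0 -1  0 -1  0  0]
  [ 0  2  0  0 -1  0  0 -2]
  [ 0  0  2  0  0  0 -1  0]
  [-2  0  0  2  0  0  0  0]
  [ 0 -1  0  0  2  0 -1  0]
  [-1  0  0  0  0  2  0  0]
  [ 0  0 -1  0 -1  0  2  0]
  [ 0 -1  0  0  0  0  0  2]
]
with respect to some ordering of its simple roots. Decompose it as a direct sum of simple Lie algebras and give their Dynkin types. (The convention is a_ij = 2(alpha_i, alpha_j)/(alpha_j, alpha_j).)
The diagram associated to this matrix has two connected components: the simple roots {alpha_2, alpha_3, alpha_5, alpha_7, alpha_8} form a chain of 5 nodes with a double edge at one end; the terminal node there is the unique short simple root (B_5), and {alpha_1, alpha_4, alpha_6} form a chain of 3 nodes with a double edge at one end; the terminal node there is the unique long simple root (C_3). A semisimple Lie algebra decomposes uniquely as the direct sum of simple ideals, one per connected component of its Dynkin diagram, so g ≅ B_5 ⊕ C_3 (dimension 55 + 21 = 76).

B_5 (so(11)) ⊕ C_3 (sp(6))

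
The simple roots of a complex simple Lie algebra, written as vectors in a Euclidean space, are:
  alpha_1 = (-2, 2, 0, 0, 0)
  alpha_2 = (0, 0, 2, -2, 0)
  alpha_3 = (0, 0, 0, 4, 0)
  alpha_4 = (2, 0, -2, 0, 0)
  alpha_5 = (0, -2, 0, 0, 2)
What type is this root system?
Compute the Cartan integers a_ij = 2(alpha_i, alpha_j)/(alpha_j, alpha_j); the resulting 5x5 Cartan matrix is
[[2, 0, 0, -1, -1], [0, 2, -1, -1, 0], [0, -2, 2, 0, 0], [-1, -1, 0, 2, 0], [-1, 0, 0, 0, 2]].
The roots have two lengths (squared-length ratio 2:1); the short ones are alpha_{1,2,4,5}. The associated Dynkin diagram is a chain of 5 nodes with a double edge at one end; the terminal node there is the unique long simple root (C_5), so the type is C_5 (the algebra sp(10)).

C_5 (sp(10))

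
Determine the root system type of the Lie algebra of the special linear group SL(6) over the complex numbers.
A_5

This is sl(6), which has dimension 6^2 - 1 = 35 and rank 6 - 1 = 5 (a Cartan subalgebra is the diagonal traceless matrices). In the classification of classical Lie algebras, the special linear algebra sl(n+1) has type A_n; here n = 5, so the Dynkin diagram is a chain of 5 nodes with single edges (A_5). Hence the type is A_5.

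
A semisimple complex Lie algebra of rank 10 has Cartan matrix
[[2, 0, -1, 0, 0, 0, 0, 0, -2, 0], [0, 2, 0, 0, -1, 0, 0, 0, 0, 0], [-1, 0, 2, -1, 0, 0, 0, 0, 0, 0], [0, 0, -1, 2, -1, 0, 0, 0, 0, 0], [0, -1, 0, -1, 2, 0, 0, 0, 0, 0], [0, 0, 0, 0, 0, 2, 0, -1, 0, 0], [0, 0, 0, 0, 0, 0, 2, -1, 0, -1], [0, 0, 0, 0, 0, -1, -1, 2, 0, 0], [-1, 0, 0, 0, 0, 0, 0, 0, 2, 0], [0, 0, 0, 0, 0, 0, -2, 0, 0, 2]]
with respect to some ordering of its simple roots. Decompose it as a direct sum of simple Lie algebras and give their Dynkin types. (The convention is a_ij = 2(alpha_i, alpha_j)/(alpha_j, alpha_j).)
The diagram associated to this matrix has two connected components: the simple roots {alpha_1, alpha_2, alpha_3, alpha_4, alpha_5, alpha_9} form a chain of 6 nodes with a double edge at one end; the terminal node there is the unique short simple root (B_6), and {alpha_6, alpha_7, alpha_8, alpha_10} form a chain of 4 nodes with a double edge at one end; the terminal node there is the unique long simple root (C_4). A semisimple Lie algebra decomposes uniquely as the direct sum of simple ideals, one per connected component of its Dynkin diagram, so g ≅ B_6 ⊕ C_4 (dimension 78 + 36 = 114).

B_6 (so(13)) ⊕ C_4 (sp(8))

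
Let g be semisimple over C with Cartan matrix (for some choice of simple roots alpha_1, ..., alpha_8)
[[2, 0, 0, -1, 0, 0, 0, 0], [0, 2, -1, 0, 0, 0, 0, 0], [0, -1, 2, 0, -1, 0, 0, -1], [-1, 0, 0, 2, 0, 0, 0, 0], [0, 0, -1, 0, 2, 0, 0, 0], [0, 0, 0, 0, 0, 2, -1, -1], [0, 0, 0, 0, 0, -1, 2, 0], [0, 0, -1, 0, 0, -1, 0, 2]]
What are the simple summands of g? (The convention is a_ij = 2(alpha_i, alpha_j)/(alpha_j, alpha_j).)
The diagram associated to this matrix has two connected components: the simple roots {alpha_1, alpha_4} form a chain of 2 nodes with single edges (A_2), and {alpha_2, alpha_3, alpha_5, alpha_6, alpha_7, alpha_8} form a chain of 4 nodes with a fork of two nodes at one end (D_6). A semisimple Lie algebra decomposes uniquely as the direct sum of simple ideals, one per connected component of its Dynkin diagram, so g ≅ A_2 ⊕ D_6 (dimension 8 + 66 = 74).

A_2 ⊕ D_6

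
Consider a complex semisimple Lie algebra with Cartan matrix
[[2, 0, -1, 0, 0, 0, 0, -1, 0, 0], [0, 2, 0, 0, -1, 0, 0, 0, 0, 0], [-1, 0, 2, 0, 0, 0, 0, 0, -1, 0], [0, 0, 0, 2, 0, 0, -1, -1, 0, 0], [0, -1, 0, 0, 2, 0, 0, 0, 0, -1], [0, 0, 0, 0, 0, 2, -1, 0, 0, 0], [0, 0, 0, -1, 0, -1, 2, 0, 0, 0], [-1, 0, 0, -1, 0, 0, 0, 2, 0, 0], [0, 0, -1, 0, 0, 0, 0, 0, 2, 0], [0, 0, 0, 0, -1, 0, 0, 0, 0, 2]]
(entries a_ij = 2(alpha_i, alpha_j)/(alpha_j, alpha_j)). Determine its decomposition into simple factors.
The diagram associated to this matrix has two connected components: the simple roots {alpha_2, alpha_5, alpha_10} form a chain of 3 nodes with single edges (A_3), and {alpha_1, alpha_3, alpha_4, alpha_6, alpha_7, alpha_8, alpha_9} form a chain of 7 nodes with single edges (A_7). A semisimple Lie algebra decomposes uniquely as the direct sum of simple ideals, one per connected component of its Dynkin diagram, so g ≅ A_3 ⊕ A_7 (dimension 15 + 63 = 78).

A3 + A7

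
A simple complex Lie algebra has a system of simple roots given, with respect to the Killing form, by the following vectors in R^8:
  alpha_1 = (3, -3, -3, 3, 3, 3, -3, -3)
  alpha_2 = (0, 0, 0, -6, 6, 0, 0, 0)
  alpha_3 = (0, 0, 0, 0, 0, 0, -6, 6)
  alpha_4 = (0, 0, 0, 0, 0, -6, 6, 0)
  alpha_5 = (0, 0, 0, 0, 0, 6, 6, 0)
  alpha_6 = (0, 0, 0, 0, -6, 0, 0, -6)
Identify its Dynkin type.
E6

Compute the Cartan integers a_ij = 2(alpha_i, alpha_j)/(alpha_j, alpha_j); the resulting 6x6 Cartan matrix is
[[2, 0, 0, -1, 0, 0], [0, 2, 0, 0, 0, -1], [0, 0, 2, -1, -1, -1], [-1, 0, -1, 2, 0, 0], [0, 0, -1, 0, 2, 0], [0, -1, -1, 0, 0, 2]].
All simple roots have the same length, so the diagram is simply laced. The associated Dynkin diagram is a chain of 5 nodes with one extra node attached to the third node from one end (E_6), so the type is E_6.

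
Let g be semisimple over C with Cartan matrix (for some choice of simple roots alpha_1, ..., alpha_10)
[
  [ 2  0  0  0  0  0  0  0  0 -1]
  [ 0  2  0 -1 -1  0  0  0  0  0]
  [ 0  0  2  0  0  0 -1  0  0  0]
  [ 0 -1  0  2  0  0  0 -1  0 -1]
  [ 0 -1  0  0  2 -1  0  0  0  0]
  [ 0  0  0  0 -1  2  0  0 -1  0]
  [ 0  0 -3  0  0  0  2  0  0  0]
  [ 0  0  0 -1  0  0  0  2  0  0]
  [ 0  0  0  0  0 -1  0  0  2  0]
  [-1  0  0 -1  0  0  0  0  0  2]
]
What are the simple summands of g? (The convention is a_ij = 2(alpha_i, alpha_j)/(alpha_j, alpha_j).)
The diagram associated to this matrix has two connected components: the simple roots {alpha_1, alpha_2, alpha_4, alpha_5, alpha_6, alpha_8, alpha_9, alpha_10} form a chain of 7 nodes with one extra node attached to the third node from one end (E_8), and {alpha_3, alpha_7} form two nodes joined by a triple edge (G_2). A semisimple Lie algebra decomposes uniquely as the direct sum of simple ideals, one per connected component of its Dynkin diagram, so g ≅ E_8 ⊕ G_2 (dimension 248 + 14 = 262).

type E_8 ⊕ type G_2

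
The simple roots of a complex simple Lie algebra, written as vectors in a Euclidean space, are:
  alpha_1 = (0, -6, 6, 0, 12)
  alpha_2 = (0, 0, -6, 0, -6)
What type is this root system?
Compute the Cartan integers a_ij = 2(alpha_i, alpha_j)/(alpha_j, alpha_j); the resulting 2x2 Cartan matrix is
[[2, -3], [-1, 2]].
The roots have two lengths (squared-length ratio 3:1); the short ones are alpha_{2}. The associated Dynkin diagram is two nodes joined by a triple edge (G_2), so the type is G_2.

G2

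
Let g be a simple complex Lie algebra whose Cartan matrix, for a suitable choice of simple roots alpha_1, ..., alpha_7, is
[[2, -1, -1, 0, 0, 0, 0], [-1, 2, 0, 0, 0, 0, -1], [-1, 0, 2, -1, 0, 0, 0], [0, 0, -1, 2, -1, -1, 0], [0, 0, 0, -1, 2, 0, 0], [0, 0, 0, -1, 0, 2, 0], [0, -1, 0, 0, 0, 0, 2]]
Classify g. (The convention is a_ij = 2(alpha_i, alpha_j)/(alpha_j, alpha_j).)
D_7

The matrix has rank 7 with 2's on the diagonal. Reading the off-diagonal entries as Dynkin edges (a single edge where a_ij = a_ji = -1; a double or triple edge where a_ij * a_ji = 2 or 3), the diagram is a chain of 5 nodes with a fork of two nodes at one end (D_7). One simple-root ordering that puts it in standard form is (alpha_7, alpha_2, alpha_1, alpha_3, alpha_4, alpha_6, alpha_5). So the algebra is type D_7, i.e. so(14).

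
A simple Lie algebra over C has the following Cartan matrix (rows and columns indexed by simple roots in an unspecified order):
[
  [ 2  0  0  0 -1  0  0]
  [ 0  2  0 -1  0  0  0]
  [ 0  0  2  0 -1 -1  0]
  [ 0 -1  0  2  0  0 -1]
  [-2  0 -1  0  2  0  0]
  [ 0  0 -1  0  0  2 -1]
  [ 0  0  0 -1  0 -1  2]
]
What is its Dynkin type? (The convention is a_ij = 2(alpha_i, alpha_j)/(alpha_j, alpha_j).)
B_7 (so(15))

The matrix has rank 7 with 2's on the diagonal. Reading the off-diagonal entries as Dynkin edges (a single edge where a_ij = a_ji = -1; a double or triple edge where a_ij * a_ji = 2 or 3), the diagram is a chain of 7 nodes with a double edge at one end; the terminal node there is the unique short simple root (B_7). One simple-root ordering that puts it in standard form is (alpha_2, alpha_4, alpha_7, alpha_6, alpha_3, alpha_5, alpha_1). So the algebra is type B_7, i.e. so(15).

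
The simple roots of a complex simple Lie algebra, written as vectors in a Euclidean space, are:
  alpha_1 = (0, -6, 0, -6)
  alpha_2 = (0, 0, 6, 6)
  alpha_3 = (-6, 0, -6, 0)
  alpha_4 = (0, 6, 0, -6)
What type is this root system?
Compute the Cartan integers a_ij = 2(alpha_i, alpha_j)/(alpha_j, alpha_j); the resulting 4x4 Cartan matrix is
[[2, -1, 0, 0], [-1, 2, -1, -1], [0, -1, 2, 0], [0, -1, 0, 2]].
All simple roots have the same length, so the diagram is simply laced. The associated Dynkin diagram is a chain of 2 nodes with a fork of two nodes at one end (D_4), so the type is D_4 (the algebra so(8)).

D_4 (so(8))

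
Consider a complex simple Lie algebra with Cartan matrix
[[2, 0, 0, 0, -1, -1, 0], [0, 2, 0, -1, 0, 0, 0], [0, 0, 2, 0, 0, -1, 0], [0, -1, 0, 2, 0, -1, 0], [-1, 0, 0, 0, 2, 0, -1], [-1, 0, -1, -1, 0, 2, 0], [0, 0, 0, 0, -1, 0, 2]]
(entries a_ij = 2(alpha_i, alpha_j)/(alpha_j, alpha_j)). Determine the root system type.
The matrix has rank 7 with 2's on the diagonal. Reading the off-diagonal entries as Dynkin edges (a single edge where a_ij = a_ji = -1; a double or triple edge where a_ij * a_ji = 2 or 3), the diagram is a chain of 6 nodes with one extra node attached to the third node from one end (E_7). One simple-root ordering that puts it in standard form is (alpha_2, alpha_3, alpha_4, alpha_6, alpha_1, alpha_5, alpha_7). So the algebra is type E_7.

type E_7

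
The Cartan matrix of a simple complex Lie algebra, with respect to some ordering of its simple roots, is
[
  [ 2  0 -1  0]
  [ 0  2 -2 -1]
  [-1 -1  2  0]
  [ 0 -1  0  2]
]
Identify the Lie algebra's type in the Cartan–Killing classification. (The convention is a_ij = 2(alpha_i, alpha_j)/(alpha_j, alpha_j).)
The matrix has rank 4 with 2's on the diagonal. Reading the off-diagonal entries as Dynkin edges (a single edge where a_ij = a_ji = -1; a double or triple edge where a_ij * a_ji = 2 or 3), the diagram is a chain of 4 nodes with a double edge between the middle two (F_4). One simple-root ordering that puts it in standard form is (alpha_4, alpha_2, alpha_3, alpha_1). So the algebra is type F_4.

type F_4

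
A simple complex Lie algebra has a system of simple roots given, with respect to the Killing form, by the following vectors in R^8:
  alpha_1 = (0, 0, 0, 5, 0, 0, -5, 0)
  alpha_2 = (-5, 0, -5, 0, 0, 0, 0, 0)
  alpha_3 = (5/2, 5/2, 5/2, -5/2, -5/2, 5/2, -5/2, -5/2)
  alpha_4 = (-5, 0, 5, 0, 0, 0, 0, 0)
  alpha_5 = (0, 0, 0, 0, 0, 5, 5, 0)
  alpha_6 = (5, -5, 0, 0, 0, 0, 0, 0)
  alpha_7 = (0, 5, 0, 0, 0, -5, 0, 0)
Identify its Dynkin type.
Compute the Cartan integers a_ij = 2(alpha_i, alpha_j)/(alpha_j, alpha_j); the resulting 7x7 Cartan matrix is
[[2, 0, 0, 0, -1, 0, 0], [0, 2, -1, 0, 0, -1, 0], [0, -1, 2, 0, 0, 0, 0], [0, 0, 0, 2, 0, -1, 0], [-1, 0, 0, 0, 2, 0, -1], [0, -1, 0, -1, 0, 2, -1], [0, 0, 0, 0, -1, -1, 2]].
All simple roots have the same length, so the diagram is simply laced. The associated Dynkin diagram is a chain of 6 nodes with one extra node attached to the third node from one end (E_7), so the type is E_7.

E7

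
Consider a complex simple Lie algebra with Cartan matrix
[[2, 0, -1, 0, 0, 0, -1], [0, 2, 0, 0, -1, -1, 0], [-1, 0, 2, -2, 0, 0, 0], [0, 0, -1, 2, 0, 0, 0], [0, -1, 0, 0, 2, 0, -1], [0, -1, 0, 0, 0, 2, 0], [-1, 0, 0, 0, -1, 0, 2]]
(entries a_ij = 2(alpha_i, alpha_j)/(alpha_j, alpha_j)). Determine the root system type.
The matrix has rank 7 with 2's on the diagonal. Reading the off-diagonal entries as Dynkin edges (a single edge where a_ij = a_ji = -1; a double or triple edge where a_ij * a_ji = 2 or 3), the diagram is a chain of 7 nodes with a double edge at one end; the terminal node there is the unique short simple root (B_7). One simple-root ordering that puts it in standard form is (alpha_6, alpha_2, alpha_5, alpha_7, alpha_1, alpha_3, alpha_4). So the algebra is type B_7, i.e. so(15).

B_7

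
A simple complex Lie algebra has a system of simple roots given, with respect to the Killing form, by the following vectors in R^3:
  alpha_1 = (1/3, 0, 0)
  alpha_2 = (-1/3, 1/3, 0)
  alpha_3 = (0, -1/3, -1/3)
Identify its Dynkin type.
type B_3

Compute the Cartan integers a_ij = 2(alpha_i, alpha_j)/(alpha_j, alpha_j); the resulting 3x3 Cartan matrix is
[[2, -1, 0], [-2, 2, -1], [0, -1, 2]].
The roots have two lengths (squared-length ratio 2:1); the short ones are alpha_{1}. The associated Dynkin diagram is a chain of 3 nodes with a double edge at one end; the terminal node there is the unique short simple root (B_3), so the type is B_3 (the algebra so(7)).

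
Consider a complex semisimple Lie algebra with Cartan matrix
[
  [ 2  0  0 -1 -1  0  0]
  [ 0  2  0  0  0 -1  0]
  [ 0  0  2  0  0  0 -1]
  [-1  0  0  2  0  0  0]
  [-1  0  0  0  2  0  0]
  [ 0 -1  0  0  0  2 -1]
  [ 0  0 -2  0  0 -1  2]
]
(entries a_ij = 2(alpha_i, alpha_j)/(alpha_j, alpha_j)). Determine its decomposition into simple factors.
A_3 ⊕ B_4

The diagram associated to this matrix has two connected components: the simple roots {alpha_1, alpha_4, alpha_5} form a chain of 3 nodes with single edges (A_3), and {alpha_2, alpha_3, alpha_6, alpha_7} form a chain of 4 nodes with a double edge at one end; the terminal node there is the unique short simple root (B_4). A semisimple Lie algebra decomposes uniquely as the direct sum of simple ideals, one per connected component of its Dynkin diagram, so g ≅ A_3 ⊕ B_4 (dimension 15 + 36 = 51).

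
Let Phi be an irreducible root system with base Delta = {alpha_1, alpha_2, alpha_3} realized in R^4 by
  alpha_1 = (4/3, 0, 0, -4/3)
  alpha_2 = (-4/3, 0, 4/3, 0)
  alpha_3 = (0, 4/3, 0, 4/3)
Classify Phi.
Compute the Cartan integers a_ij = 2(alpha_i, alpha_j)/(alpha_j, alpha_j); the resulting 3x3 Cartan matrix is
[[2, -1, -1], [-1, 2, 0], [-1, 0, 2]].
All simple roots have the same length, so the diagram is simply laced. The associated Dynkin diagram is a chain of 3 nodes with single edges (A_3), so the type is A_3 (the algebra sl(4)).

A_3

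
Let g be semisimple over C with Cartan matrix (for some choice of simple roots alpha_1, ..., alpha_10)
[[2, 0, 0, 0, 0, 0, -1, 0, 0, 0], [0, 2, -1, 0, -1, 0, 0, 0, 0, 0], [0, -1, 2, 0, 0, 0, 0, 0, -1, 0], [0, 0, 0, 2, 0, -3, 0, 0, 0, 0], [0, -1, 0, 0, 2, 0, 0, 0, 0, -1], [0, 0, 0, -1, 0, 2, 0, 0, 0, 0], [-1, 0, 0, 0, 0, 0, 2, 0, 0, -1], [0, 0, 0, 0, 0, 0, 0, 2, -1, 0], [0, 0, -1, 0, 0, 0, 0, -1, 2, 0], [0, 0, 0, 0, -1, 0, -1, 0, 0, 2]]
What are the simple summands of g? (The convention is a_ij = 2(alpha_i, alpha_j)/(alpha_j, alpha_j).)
The diagram associated to this matrix has two connected components: the simple roots {alpha_1, alpha_2, alpha_3, alpha_5, alpha_7, alpha_8, alpha_9, alpha_10} form a chain of 8 nodes with single edges (A_8), and {alpha_4, alpha_6} form two nodes joined by a triple edge (G_2). A semisimple Lie algebra decomposes uniquely as the direct sum of simple ideals, one per connected component of its Dynkin diagram, so g ≅ A_8 ⊕ G_2 (dimension 80 + 14 = 94).

A_8 (sl(9)) + G_2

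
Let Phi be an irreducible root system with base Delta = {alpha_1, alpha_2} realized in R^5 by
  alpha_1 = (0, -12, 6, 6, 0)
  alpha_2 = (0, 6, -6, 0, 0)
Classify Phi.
Compute the Cartan integers a_ij = 2(alpha_i, alpha_j)/(alpha_j, alpha_j); the resulting 2x2 Cartan matrix is
[[2, -3], [-1, 2]].
The roots have two lengths (squared-length ratio 3:1); the short ones are alpha_{2}. The associated Dynkin diagram is two nodes joined by a triple edge (G_2), so the type is G_2.

G2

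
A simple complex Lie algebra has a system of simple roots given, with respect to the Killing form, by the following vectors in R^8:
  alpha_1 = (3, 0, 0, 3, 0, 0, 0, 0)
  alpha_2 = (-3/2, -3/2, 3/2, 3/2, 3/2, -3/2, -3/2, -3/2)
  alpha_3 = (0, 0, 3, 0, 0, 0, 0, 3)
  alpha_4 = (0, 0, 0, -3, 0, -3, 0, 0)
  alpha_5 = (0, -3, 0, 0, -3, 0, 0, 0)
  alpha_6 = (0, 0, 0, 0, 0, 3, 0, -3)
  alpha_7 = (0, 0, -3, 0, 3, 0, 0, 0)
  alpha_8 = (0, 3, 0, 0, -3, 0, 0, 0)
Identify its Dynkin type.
Compute the Cartan integers a_ij = 2(alpha_i, alpha_j)/(alpha_j, alpha_j); the resulting 8x8 Cartan matrix is
[[2, 0, 0, -1, 0, 0, 0, 0], [0, 2, 0, 0, 0, 0, 0, -1], [0, 0, 2, 0, 0, -1, -1, 0], [-1, 0, 0, 2, 0, -1, 0, 0], [0, 0, 0, 0, 2, 0, -1, 0], [0, 0, -1, -1, 0, 2, 0, 0], [0, 0, -1, 0, -1, 0, 2, -1], [0, -1, 0, 0, 0, 0, -1, 2]].
All simple roots have the same length, so the diagram is simply laced. The associated Dynkin diagram is a chain of 7 nodes with one extra node attached to the third node from one end (E_8), so the type is E_8.

E8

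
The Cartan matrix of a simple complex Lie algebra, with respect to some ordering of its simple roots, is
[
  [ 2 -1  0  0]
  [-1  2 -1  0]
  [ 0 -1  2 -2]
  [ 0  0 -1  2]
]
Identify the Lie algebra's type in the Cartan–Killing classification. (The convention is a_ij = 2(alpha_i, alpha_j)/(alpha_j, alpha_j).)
B4

The matrix has rank 4 with 2's on the diagonal. Reading the off-diagonal entries as Dynkin edges (a single edge where a_ij = a_ji = -1; a double or triple edge where a_ij * a_ji = 2 or 3), the diagram is a chain of 4 nodes with a double edge at one end; the terminal node there is the unique short simple root (B_4). One simple-root ordering that puts it in standard form is (alpha_1, alpha_2, alpha_3, alpha_4). So the algebra is type B_4, i.e. so(9).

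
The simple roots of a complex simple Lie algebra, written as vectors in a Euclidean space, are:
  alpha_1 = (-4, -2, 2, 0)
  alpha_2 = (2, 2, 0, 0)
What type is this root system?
G_2

Compute the Cartan integers a_ij = 2(alpha_i, alpha_j)/(alpha_j, alpha_j); the resulting 2x2 Cartan matrix is
[[2, -3], [-1, 2]].
The roots have two lengths (squared-length ratio 3:1); the short ones are alpha_{2}. The associated Dynkin diagram is two nodes joined by a triple edge (G_2), so the type is G_2.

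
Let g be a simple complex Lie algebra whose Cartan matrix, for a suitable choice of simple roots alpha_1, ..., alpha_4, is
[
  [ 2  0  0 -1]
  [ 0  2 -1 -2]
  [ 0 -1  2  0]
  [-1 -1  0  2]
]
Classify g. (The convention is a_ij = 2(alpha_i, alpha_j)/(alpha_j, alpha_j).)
The matrix has rank 4 with 2's on the diagonal. Reading the off-diagonal entries as Dynkin edges (a single edge where a_ij = a_ji = -1; a double or triple edge where a_ij * a_ji = 2 or 3), the diagram is a chain of 4 nodes with a double edge between the middle two (F_4). One simple-root ordering that puts it in standard form is (alpha_3, alpha_2, alpha_4, alpha_1). So the algebra is type F_4.

F_4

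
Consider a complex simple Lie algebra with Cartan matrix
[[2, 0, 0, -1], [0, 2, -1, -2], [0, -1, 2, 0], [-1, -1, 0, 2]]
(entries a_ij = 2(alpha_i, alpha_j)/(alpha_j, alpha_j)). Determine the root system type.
The matrix has rank 4 with 2's on the diagonal. Reading the off-diagonal entries as Dynkin edges (a single edge where a_ij = a_ji = -1; a double or triple edge where a_ij * a_ji = 2 or 3), the diagram is a chain of 4 nodes with a double edge between the middle two (F_4). One simple-root ordering that puts it in standard form is (alpha_3, alpha_2, alpha_4, alpha_1). So the algebra is type F_4.

F_4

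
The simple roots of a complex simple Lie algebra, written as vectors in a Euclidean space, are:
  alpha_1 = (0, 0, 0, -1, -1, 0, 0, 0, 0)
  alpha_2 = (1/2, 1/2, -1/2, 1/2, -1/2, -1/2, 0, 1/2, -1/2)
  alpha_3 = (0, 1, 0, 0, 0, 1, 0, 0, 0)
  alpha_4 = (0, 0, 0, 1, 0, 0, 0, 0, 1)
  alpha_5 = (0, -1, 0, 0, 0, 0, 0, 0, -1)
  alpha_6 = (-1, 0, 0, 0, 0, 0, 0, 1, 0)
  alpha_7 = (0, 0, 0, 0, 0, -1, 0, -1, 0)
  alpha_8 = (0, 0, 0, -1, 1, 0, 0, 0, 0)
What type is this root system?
Compute the Cartan integers a_ij = 2(alpha_i, alpha_j)/(alpha_j, alpha_j); the resulting 8x8 Cartan matrix is
[[2, 0, 0, -1, 0, 0, 0, 0], [0, 2, 0, 0, 0, 0, 0, -1], [0, 0, 2, 0, -1, 0, -1, 0], [-1, 0, 0, 2, -1, 0, 0, -1], [0, 0, -1, -1, 2, 0, 0, 0], [0, 0, 0, 0, 0, 2, -1, 0], [0, 0, -1, 0, 0, -1, 2, 0], [0, -1, 0, -1, 0, 0, 0, 2]].
All simple roots have the same length, so the diagram is simply laced. The associated Dynkin diagram is a chain of 7 nodes with one extra node attached to the third node from one end (E_8), so the type is E_8.

E8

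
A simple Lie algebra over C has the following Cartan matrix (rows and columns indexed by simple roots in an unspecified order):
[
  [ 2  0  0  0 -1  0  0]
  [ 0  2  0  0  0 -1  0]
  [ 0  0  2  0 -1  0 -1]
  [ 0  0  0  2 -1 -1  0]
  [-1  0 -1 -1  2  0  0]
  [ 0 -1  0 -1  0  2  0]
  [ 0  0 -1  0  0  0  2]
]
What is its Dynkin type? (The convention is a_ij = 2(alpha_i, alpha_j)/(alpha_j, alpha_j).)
E7

The matrix has rank 7 with 2's on the diagonal. Reading the off-diagonal entries as Dynkin edges (a single edge where a_ij = a_ji = -1; a double or triple edge where a_ij * a_ji = 2 or 3), the diagram is a chain of 6 nodes with one extra node attached to the third node from one end (E_7). One simple-root ordering that puts it in standard form is (alpha_7, alpha_1, alpha_3, alpha_5, alpha_4, alpha_6, alpha_2). So the algebra is type E_7.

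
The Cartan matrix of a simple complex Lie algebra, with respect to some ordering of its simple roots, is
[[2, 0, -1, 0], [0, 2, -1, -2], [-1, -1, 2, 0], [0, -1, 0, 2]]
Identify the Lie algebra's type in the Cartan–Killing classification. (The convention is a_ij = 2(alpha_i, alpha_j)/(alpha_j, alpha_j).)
The matrix has rank 4 with 2's on the diagonal. Reading the off-diagonal entries as Dynkin edges (a single edge where a_ij = a_ji = -1; a double or triple edge where a_ij * a_ji = 2 or 3), the diagram is a chain of 4 nodes with a double edge at one end; the terminal node there is the unique short simple root (B_4). One simple-root ordering that puts it in standard form is (alpha_1, alpha_3, alpha_2, alpha_4). So the algebra is type B_4, i.e. so(9).

B_4 (so(9))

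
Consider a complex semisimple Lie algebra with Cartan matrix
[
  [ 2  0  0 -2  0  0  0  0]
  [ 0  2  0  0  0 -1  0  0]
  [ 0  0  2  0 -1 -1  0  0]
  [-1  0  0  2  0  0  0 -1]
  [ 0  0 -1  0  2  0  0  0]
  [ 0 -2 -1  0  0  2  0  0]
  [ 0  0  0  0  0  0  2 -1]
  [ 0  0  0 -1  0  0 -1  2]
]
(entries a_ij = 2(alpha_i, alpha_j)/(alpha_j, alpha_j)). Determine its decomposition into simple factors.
The diagram associated to this matrix has two connected components: the simple roots {alpha_2, alpha_3, alpha_5, alpha_6} form a chain of 4 nodes with a double edge at one end; the terminal node there is the unique short simple root (B_4), and {alpha_1, alpha_4, alpha_7, alpha_8} form a chain of 4 nodes with a double edge at one end; the terminal node there is the unique long simple root (C_4). A semisimple Lie algebra decomposes uniquely as the direct sum of simple ideals, one per connected component of its Dynkin diagram, so g ≅ B_4 ⊕ C_4 (dimension 36 + 36 = 72).

B_4 + C_4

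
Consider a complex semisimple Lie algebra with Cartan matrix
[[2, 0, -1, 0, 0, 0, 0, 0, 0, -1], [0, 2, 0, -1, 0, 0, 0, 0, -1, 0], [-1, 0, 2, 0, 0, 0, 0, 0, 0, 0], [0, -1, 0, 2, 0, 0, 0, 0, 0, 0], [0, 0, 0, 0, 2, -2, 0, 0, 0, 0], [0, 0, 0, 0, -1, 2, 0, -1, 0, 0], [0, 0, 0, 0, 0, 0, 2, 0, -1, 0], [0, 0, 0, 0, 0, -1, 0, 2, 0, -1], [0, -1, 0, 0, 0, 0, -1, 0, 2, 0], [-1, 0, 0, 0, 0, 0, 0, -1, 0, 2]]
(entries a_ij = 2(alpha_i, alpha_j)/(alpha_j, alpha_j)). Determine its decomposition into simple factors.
The diagram associated to this matrix has two connected components: the simple roots {alpha_2, alpha_4, alpha_7, alpha_9} form a chain of 4 nodes with single edges (A_4), and {alpha_1, alpha_3, alpha_5, alpha_6, alpha_8, alpha_10} form a chain of 6 nodes with a double edge at one end; the terminal node there is the unique long simple root (C_6). A semisimple Lie algebra decomposes uniquely as the direct sum of simple ideals, one per connected component of its Dynkin diagram, so g ≅ A_4 ⊕ C_6 (dimension 24 + 78 = 102).

A4 ⊕ C6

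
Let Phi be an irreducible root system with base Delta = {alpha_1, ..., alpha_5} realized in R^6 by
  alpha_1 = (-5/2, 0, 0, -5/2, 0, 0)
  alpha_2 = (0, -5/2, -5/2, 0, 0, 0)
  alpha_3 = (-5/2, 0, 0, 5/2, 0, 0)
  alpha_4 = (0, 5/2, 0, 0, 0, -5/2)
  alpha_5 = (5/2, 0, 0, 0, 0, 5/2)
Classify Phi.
Compute the Cartan integers a_ij = 2(alpha_i, alpha_j)/(alpha_j, alpha_j); the resulting 5x5 Cartan matrix is
[[2, 0, 0, 0, -1], [0, 2, 0, -1, 0], [0, 0, 2, 0, -1], [0, -1, 0, 2, -1], [-1, 0, -1, -1, 2]].
All simple roots have the same length, so the diagram is simply laced. The associated Dynkin diagram is a chain of 3 nodes with a fork of two nodes at one end (D_5), so the type is D_5 (the algebra so(10)).

type D_5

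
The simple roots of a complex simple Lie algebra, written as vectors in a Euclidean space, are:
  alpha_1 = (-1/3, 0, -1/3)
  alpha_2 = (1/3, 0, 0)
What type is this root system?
Compute the Cartan integers a_ij = 2(alpha_i, alpha_j)/(alpha_j, alpha_j); the resulting 2x2 Cartan matrix is
[[2, -2], [-1, 2]].
The roots have two lengths (squared-length ratio 2:1); the short ones are alpha_{2}. The associated Dynkin diagram is a chain of 2 nodes with a double edge at one end; the terminal node there is the unique short simple root (B_2), so the type is B_2 (the algebra so(5)).

type B_2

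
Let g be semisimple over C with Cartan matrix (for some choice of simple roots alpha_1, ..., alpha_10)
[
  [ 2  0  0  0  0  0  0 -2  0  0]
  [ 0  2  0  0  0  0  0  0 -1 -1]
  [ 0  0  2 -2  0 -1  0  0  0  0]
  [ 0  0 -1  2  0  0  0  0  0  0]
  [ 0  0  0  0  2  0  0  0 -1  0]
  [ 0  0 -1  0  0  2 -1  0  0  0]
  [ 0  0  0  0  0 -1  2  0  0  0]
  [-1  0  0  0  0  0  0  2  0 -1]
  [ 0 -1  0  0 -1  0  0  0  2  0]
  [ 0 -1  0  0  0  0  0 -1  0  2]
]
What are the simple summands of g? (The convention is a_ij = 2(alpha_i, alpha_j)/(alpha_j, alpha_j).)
B4 ⊕ C6

The diagram associated to this matrix has two connected components: the simple roots {alpha_3, alpha_4, alpha_6, alpha_7} form a chain of 4 nodes with a double edge at one end; the terminal node there is the unique short simple root (B_4), and {alpha_1, alpha_2, alpha_5, alpha_8, alpha_9, alpha_10} form a chain of 6 nodes with a double edge at one end; the terminal node there is the unique long simple root (C_6). A semisimple Lie algebra decomposes uniquely as the direct sum of simple ideals, one per connected component of its Dynkin diagram, so g ≅ B_4 ⊕ C_6 (dimension 36 + 78 = 114).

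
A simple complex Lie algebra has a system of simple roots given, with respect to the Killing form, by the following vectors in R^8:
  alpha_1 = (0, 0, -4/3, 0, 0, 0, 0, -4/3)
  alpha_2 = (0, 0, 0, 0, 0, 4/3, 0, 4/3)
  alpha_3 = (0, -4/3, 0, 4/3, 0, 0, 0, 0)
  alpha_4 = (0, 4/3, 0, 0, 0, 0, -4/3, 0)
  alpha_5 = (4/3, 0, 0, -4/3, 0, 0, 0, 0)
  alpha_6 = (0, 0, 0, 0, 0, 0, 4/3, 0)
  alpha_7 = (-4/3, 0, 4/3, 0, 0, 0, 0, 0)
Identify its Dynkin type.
type B_7

Compute the Cartan integers a_ij = 2(alpha_i, alpha_j)/(alpha_j, alpha_j); the resulting 7x7 Cartan matrix is
[[2, -1, 0, 0, 0, 0, -1], [-1, 2, 0, 0, 0, 0, 0], [0, 0, 2, -1, -1, 0, 0], [0, 0, -1, 2, 0, -2, 0], [0, 0, -1, 0, 2, 0, -1], [0, 0, 0, -1, 0, 2, 0], [-1, 0, 0, 0, -1, 0, 2]].
The roots have two lengths (squared-length ratio 2:1); the short ones are alpha_{6}. The associated Dynkin diagram is a chain of 7 nodes with a double edge at one end; the terminal node there is the unique short simple root (B_7), so the type is B_7 (the algebra so(15)).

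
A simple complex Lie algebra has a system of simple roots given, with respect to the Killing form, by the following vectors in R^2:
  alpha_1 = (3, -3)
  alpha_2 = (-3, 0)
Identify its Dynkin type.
Compute the Cartan integers a_ij = 2(alpha_i, alpha_j)/(alpha_j, alpha_j); the resulting 2x2 Cartan matrix is
[[2, -2], [-1, 2]].
The roots have two lengths (squared-length ratio 2:1); the short ones are alpha_{2}. The associated Dynkin diagram is a chain of 2 nodes with a double edge at one end; the terminal node there is the unique short simple root (B_2), so the type is B_2 (the algebra so(5)).

type B_2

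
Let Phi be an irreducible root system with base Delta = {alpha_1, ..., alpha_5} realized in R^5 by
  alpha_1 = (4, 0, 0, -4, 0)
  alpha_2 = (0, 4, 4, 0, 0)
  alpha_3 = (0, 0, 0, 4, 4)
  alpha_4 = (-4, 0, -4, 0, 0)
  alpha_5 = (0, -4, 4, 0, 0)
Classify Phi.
Compute the Cartan integers a_ij = 2(alpha_i, alpha_j)/(alpha_j, alpha_j); the resulting 5x5 Cartan matrix is
[[2, 0, -1, -1, 0], [0, 2, 0, -1, 0], [-1, 0, 2, 0, 0], [-1, -1, 0, 2, -1], [0, 0, 0, -1, 2]].
All simple roots have the same length, so the diagram is simply laced. The associated Dynkin diagram is a chain of 3 nodes with a fork of two nodes at one end (D_5), so the type is D_5 (the algebra so(10)).

D_5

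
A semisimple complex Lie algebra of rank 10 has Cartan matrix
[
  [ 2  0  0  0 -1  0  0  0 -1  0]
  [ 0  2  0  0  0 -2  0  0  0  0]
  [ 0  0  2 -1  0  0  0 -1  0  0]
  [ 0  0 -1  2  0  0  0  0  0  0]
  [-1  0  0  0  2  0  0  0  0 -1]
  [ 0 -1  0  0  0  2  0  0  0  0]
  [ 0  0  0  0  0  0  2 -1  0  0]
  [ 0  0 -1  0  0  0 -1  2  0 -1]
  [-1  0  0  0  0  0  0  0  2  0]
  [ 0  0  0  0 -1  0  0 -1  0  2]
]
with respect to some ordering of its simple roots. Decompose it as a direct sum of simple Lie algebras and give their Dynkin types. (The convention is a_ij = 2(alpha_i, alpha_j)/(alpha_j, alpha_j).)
B_2 ⊕ E_8

The diagram associated to this matrix has two connected components: the simple roots {alpha_2, alpha_6} form a chain of 2 nodes with a double edge at one end; the terminal node there is the unique short simple root (B_2), and {alpha_1, alpha_3, alpha_4, alpha_5, alpha_7, alpha_8, alpha_9, alpha_10} form a chain of 7 nodes with one extra node attached to the third node from one end (E_8). A semisimple Lie algebra decomposes uniquely as the direct sum of simple ideals, one per connected component of its Dynkin diagram, so g ≅ B_2 ⊕ E_8 (dimension 10 + 248 = 258).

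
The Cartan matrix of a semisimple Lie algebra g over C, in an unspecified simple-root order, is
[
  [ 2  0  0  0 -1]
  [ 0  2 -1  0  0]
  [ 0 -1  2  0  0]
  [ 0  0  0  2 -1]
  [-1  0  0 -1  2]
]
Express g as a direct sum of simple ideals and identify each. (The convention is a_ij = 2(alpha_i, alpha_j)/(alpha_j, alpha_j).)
The diagram associated to this matrix has two connected components: the simple roots {alpha_2, alpha_3} form a chain of 2 nodes with single edges (A_2), and {alpha_1, alpha_4, alpha_5} form a chain of 3 nodes with single edges (A_3). A semisimple Lie algebra decomposes uniquely as the direct sum of simple ideals, one per connected component of its Dynkin diagram, so g ≅ A_2 ⊕ A_3 (dimension 8 + 15 = 23).

A2 ⊕ A3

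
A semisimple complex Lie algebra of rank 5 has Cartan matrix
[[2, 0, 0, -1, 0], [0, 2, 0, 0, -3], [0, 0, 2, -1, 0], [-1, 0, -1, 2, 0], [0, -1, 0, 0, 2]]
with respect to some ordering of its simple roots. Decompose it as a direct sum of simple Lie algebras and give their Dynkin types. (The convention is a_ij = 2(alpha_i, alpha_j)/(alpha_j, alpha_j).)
The diagram associated to this matrix has two connected components: the simple roots {alpha_1, alpha_3, alpha_4} form a chain of 3 nodes with single edges (A_3), and {alpha_2, alpha_5} form two nodes joined by a triple edge (G_2). A semisimple Lie algebra decomposes uniquely as the direct sum of simple ideals, one per connected component of its Dynkin diagram, so g ≅ A_3 ⊕ G_2 (dimension 15 + 14 = 29).

A3 + G2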